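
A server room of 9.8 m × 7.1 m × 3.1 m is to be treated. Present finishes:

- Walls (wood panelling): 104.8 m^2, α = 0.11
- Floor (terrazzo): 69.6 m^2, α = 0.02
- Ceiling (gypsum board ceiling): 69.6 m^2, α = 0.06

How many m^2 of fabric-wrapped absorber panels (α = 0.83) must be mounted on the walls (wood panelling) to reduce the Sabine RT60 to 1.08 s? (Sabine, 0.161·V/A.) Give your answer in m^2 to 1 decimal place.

20.9

Equivalent absorption area: A₁ = 104.8×0.11 + 69.6×0.02 + 69.6×0.06 = 17.096 m^2.
Required A₂ = 0.161·215.698/1.08 = 32.155 sabins.
ΔA needed = 32.155 − 17.096 = 15.059 sabins.
Net gain per m^2: Δα = 0.83 − 0.11 = 0.72.
Area = ΔA/Δα = 15.059/0.72 = 20.9 m^2.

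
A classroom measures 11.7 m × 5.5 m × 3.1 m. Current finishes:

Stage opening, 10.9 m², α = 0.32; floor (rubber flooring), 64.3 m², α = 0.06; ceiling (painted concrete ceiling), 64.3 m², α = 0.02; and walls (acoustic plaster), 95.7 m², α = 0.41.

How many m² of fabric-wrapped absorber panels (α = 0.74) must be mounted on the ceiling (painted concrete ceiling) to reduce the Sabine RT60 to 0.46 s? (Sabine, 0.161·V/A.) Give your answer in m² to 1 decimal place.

Summing Sᵢαᵢ: 3.488 + 3.858 + 1.286 + 39.237 → A₁ = 47.869 sabins.
Required A₂ = 0.161·199.485/0.46 = 69.820 sabins.
ΔA needed = 69.820 − 47.869 = 21.951 sabins.
Each m² of panel replacing the ceiling (painted concrete ceiling) adds (0.74 − 0.02) = 0.72 sabins.
Panel area = 21.951 / 0.72 = 30.5 m².

30.5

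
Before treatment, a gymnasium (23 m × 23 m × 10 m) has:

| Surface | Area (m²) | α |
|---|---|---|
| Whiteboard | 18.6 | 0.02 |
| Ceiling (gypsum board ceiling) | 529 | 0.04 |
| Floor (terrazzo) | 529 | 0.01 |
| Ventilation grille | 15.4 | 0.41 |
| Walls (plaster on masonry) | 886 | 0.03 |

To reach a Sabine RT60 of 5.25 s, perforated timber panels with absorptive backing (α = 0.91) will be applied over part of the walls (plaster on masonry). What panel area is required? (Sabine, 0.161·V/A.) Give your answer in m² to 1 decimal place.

A₁ = Σ Sᵢαᵢ = 18.6·0.02 + 529·0.04 + 529·0.01 + 15.4·0.41 + 886·0.03 = 59.716 sabins.
V = 5290 m³. Target absorption A₂ = 0.161 × 5290 / 5.25 = 162.227 sabins.
ΔA needed = 162.227 − 59.716 = 102.511 sabins.
Net gain per m²: Δα = 0.91 − 0.03 = 0.88.
Area = ΔA/Δα = 102.511/0.88 = 116.5 m².

116.5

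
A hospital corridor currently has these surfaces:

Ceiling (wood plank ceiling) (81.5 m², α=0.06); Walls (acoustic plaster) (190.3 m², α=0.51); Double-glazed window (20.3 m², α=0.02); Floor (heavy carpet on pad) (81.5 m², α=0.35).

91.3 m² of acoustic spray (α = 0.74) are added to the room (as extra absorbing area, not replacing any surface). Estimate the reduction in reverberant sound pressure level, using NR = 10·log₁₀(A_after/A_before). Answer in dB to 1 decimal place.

Equivalent absorption area: A_before = 81.5·0.06 + 190.3·0.51 + 20.3·0.02 + 81.5·0.35 = 130.874 m².
Added absorption = 91.3 × 0.74 = 67.562 sabins.
New total A_after = 198.436 sabins.
NR = 10·log₁₀(198.436/130.874) = 1.8 dB.

1.8 dB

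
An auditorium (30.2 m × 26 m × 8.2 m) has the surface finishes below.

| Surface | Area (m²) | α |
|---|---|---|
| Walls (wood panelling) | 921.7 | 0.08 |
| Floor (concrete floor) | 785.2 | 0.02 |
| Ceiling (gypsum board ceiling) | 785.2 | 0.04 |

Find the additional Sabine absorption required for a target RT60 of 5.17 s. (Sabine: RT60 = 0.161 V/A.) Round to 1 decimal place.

79.7 sabins

Equivalent absorption area: A₁ = 921.7·0.08 + 785.2·0.02 + 785.2·0.04 = 120.848 m².
Target A₂ = 0.161·6438.64/5.17 = 200.507 sabins (V = 6438.64 m³).
Shortfall: 200.507 − 120.848 = 79.7 sabins.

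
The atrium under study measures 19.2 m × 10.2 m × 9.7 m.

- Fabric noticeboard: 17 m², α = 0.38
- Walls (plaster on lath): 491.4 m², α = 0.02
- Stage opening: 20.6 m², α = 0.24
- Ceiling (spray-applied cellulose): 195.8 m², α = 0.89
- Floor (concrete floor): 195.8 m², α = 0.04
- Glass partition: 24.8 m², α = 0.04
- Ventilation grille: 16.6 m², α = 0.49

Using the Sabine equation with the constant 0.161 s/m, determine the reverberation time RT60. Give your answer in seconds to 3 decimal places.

1.440 seconds

Equivalent absorption area: A = 17*0.38 + 491.4*0.02 + 20.6*0.24 + 195.8*0.89 + 195.8*0.04 + 24.8*0.04 + 16.6*0.49 = 212.452 m².
V = 19.2·10.2·9.7 = 1899.648 m³.
Sabine: RT60 = 0.161 × 1899.648 / 212.452 = 1.440 s.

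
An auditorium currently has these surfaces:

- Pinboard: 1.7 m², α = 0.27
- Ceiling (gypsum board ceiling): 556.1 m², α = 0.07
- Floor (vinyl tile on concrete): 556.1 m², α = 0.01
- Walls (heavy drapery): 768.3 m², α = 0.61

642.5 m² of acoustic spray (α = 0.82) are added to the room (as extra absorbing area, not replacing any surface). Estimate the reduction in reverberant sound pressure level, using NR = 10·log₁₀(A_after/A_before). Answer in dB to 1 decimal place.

3.1 dB

Summing Sᵢαᵢ: 0.459 + 38.927 + 5.561 + 468.663 → A_before = 513.610 sabins.
Treatment contributes 642.5·0.82 = 526.850 sabins.
A_after = 513.610 + 526.850 = 1040.460 sabins.
Reduction = 10 log₁₀(A_after/A_before) = 10 log₁₀(2.0258) = 3.1 dB.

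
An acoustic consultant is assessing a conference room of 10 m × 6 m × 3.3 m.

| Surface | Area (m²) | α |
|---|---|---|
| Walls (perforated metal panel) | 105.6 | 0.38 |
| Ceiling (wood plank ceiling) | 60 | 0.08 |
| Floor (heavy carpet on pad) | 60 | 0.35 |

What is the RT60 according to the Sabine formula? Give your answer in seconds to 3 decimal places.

0.484 sec

Equivalent absorption area: A = 105.6×0.38 + 60×0.08 + 60×0.35 = 65.928 m².
Room volume: 198 m³.
Sabine: RT60 = 0.161 × 198 / 65.928 = 0.484 s.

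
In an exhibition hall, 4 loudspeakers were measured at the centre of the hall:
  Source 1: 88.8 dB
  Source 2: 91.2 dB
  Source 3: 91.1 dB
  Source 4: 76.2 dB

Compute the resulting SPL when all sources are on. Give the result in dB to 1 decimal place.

Sum in the linear (power) domain: Σ 10^(Lᵢ/10) = 10^(88.8/10) + 10^(91.2/10) + 10^(91.1/10) + 10^(76.2/10) = 3.407e+09.
Combined level = 10 log₁₀(3.407e+09) = 95.3 dB.

95.3 dB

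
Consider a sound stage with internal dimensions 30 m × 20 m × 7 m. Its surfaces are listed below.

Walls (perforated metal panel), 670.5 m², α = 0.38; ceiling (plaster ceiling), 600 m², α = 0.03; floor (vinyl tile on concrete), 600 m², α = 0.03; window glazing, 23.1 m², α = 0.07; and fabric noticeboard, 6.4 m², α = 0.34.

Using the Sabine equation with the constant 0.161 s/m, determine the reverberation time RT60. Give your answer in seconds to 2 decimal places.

2.30 seconds

A = Σ Sᵢαᵢ = 670.5*0.38 + 600*0.03 + 600*0.03 + 23.1*0.07 + 6.4*0.34 = 294.583 sabins.
Room volume: 4200 m³.
Sabine: RT60 = 0.161 × 4200 / 294.583 = 2.30 s.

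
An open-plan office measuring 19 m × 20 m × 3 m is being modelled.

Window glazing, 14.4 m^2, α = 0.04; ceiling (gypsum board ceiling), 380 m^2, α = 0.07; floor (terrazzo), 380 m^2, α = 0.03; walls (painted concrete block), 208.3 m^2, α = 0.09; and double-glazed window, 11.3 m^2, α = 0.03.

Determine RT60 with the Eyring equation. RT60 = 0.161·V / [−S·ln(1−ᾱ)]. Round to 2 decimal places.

Total surface area S = 14.4 + 380 + 380 + 208.3 + 11.3 = 994.0 m^2.
Absorption A = 14.4×0.04 + 380×0.07 + 380×0.03 + 208.3×0.09 + 11.3×0.03 = 57.662 sabins.
ᾱ = 57.662 / 994.0 = 0.0580.
−S·ln(1−ᾱ) = −994.0 × ln(1 − 0.0580) = 59.392.
V = 19 × 20 × 3 = 1140 m³.
T = 0.161·V/[−S·ln(1−ᾱ)] = 0.161·1140/59.392 = 3.09 s.

3.09 sec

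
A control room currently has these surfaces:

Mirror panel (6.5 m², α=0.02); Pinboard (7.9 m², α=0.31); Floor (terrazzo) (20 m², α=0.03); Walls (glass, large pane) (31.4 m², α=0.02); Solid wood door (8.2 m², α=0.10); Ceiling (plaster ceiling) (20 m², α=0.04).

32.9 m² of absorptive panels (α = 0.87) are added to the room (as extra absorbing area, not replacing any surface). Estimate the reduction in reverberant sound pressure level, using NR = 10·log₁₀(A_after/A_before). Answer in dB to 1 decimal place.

8.0 dB

Equivalent absorption area: A_before = 6.5×0.02 + 7.9×0.31 + 20×0.03 + 31.4×0.02 + 8.2×0.10 + 20×0.04 = 5.427 m².
Added absorption = 32.9 × 0.87 = 28.623 sabins.
New total A_after = 34.050 sabins.
Reduction = 10 log₁₀(A_after/A_before) = 10 log₁₀(6.2742) = 8.0 dB.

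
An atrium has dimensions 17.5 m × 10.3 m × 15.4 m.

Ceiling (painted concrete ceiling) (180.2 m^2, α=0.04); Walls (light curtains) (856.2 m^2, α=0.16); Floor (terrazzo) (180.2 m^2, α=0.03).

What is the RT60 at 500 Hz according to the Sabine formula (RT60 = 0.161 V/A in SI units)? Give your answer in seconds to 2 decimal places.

Total absorption A = 180.2·0.04 + 856.2·0.16 + 180.2·0.03
  = 7.208 + 136.992 + 5.406 = 149.606 m^2 sabins.
V = 17.5·10.3·15.4 = 2775.85 m³.
Sabine: RT60 = 0.161 × 2775.85 / 149.606 = 2.99 s.

2.99 s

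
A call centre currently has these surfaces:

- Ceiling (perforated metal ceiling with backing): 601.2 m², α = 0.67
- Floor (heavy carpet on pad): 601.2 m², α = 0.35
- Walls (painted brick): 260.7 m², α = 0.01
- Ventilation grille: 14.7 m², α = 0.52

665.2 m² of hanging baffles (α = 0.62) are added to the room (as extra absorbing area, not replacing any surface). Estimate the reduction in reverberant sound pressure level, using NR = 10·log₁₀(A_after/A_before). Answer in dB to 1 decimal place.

2.2 dB

A_before = Σ Sᵢαᵢ = 601.2·0.67 + 601.2·0.35 + 260.7·0.01 + 14.7·0.52 = 623.475 sabins.
Added absorption = 665.2 × 0.62 = 412.424 sabins.
A_after = 623.475 + 412.424 = 1035.899 sabins.
NR = 10·log₁₀(1035.899/623.475) = 2.2 dB.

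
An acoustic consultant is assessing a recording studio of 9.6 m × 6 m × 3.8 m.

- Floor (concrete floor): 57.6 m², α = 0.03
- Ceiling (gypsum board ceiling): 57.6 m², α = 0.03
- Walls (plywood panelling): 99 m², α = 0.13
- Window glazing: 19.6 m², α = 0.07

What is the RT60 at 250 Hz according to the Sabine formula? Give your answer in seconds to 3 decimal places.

Summing Sᵢαᵢ: 1.728 + 1.728 + 12.870 + 1.372 → A = 17.698 sabins.
Volume V = 9.6 × 6 × 3.8 = 218.88 m³.
T = 0.161 V/A = 0.161·218.88/17.698 = 1.991 s.

1.991 s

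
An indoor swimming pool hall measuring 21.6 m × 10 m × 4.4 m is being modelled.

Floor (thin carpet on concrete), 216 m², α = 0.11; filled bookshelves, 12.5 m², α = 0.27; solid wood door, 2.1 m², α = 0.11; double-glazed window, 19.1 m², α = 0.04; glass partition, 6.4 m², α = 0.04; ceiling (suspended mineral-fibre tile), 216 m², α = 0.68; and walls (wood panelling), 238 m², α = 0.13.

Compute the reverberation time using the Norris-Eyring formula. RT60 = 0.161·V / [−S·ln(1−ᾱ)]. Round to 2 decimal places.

Total surface area S = 216 + 12.5 + 2.1 + 19.1 + 6.4 + 216 + 238 = 710.1 m².
Absorption A = 216·0.11 + 12.5·0.27 + 2.1·0.11 + 19.1·0.04 + 6.4·0.04 + 216·0.68 + 238·0.13 = 206.206 sabins.
ᾱ = 206.206 / 710.1 = 0.2904.
Eyring denominator: −S ln(1−ᾱ) = 243.603.
V = 21.6 × 10 × 4.4 = 950.4 m³.
RT60 = 0.161 × 950.4 / 243.603 = 0.63 s.

0.63 s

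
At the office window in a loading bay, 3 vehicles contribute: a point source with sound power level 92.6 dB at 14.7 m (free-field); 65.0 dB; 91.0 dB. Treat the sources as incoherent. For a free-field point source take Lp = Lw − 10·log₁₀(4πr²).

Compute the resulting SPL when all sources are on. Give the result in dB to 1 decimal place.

Source at 14.7 m: Lp = 92.6 − 10·log₁₀(4π·14.7²) = 92.6 − 10·log₁₀(2715.467) = 58.3 dB.
Σ 10^(Lᵢ/10) = 1.263e+09.
L_total = 10·log₁₀(1.263e+09) = 91.0 dB.

91.0 dB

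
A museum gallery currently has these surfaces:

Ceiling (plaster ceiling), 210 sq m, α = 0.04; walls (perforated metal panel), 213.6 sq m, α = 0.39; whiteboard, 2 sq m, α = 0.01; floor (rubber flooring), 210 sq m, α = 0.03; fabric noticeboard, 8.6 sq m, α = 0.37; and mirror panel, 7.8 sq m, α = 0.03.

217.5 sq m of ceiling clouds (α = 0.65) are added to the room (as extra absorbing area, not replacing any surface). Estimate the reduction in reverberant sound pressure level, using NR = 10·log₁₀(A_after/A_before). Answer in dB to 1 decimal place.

3.8 dB

A_before = Σ Sᵢαᵢ = 210×0.04 + 213.6×0.39 + 2×0.01 + 210×0.03 + 8.6×0.37 + 7.8×0.03 = 101.440 sabins.
Added absorption = 217.5 × 0.65 = 141.375 sabins.
A_after = 101.440 + 141.375 = 242.815 sabins.
NR = 10·log₁₀(242.815/101.440) = 3.8 dB.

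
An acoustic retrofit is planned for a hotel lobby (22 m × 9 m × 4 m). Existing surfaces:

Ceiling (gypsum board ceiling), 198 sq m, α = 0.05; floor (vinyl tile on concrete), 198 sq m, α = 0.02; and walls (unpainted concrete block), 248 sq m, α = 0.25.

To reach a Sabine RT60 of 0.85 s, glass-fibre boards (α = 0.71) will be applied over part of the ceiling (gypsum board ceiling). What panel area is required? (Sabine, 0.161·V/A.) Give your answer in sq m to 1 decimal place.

112.4

A₁ = Σ Sᵢαᵢ = 198×0.05 + 198×0.02 + 248×0.25 = 75.860 sabins.
Required A₂ = 0.161·792/0.85 = 150.014 sabins.
Absorption to add: 150.014 − 75.860 = 74.154 sabins.
Each sq m of panel replacing the ceiling (gypsum board ceiling) adds (0.71 − 0.05) = 0.66 sabins.
Panel area = 74.154 / 0.66 = 112.4 sq m.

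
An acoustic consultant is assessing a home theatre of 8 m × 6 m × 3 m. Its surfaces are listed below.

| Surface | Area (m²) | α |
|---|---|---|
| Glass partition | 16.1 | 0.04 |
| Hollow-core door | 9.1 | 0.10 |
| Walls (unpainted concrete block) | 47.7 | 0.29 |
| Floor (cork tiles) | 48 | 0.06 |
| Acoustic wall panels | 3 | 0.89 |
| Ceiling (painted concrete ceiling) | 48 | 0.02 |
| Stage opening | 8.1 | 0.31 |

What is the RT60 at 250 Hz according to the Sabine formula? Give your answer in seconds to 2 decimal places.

Summing Sᵢαᵢ: 0.644 + 0.910 + 13.833 + 2.880 + 2.670 + 0.960 + 2.511 → A = 24.408 sabins.
Room volume: 144 m³.
Sabine: RT60 = 0.161 × 144 / 24.408 = 0.95 s.

0.95 s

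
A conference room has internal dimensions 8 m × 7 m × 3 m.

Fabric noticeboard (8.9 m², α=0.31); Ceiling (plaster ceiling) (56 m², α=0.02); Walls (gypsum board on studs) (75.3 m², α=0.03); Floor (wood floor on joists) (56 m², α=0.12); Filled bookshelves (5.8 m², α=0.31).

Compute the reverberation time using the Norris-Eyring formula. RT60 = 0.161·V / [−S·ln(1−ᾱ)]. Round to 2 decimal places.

Total surface area S = 8.9 + 56 + 75.3 + 56 + 5.8 = 202.0 m².
Absorption A = 8.9·0.31 + 56·0.02 + 75.3·0.03 + 56·0.12 + 5.8·0.31 = 14.656 sabins.
ᾱ = 14.656 / 202.0 = 0.0726.
Eyring denominator: −S ln(1−ᾱ) = 15.225.
V = 8 × 7 × 3 = 168 m³.
T = 0.161·V/[−S·ln(1−ᾱ)] = 0.161·168/15.225 = 1.78 s.

1.78 s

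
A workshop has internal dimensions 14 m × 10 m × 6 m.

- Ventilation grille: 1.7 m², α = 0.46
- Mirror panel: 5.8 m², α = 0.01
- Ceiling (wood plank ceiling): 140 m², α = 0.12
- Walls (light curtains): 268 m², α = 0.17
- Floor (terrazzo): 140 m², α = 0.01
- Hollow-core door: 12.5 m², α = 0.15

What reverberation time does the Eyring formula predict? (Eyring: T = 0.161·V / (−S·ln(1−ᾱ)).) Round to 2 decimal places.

1.91 sec

Total surface area S = 1.7 + 5.8 + 140 + 268 + 140 + 12.5 = 568.0 m².
Absorption A = 1.7×0.46 + 5.8×0.01 + 140×0.12 + 268×0.17 + 140×0.01 + 12.5×0.15 = 66.475 sabins.
ᾱ = 66.475 / 568.0 = 0.1170.
Eyring denominator: −S ln(1−ᾱ) = 70.676.
V = 14 × 10 × 6 = 840 m³.
RT60 = 0.161 × 840 / 70.676 = 1.91 s.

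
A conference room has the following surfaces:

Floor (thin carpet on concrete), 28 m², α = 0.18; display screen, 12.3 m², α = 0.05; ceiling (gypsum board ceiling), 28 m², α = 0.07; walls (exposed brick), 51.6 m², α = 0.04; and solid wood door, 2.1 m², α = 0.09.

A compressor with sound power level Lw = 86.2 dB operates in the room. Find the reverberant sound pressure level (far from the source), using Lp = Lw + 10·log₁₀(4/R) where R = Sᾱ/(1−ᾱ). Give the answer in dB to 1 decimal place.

Σ(Sᵢαᵢ) = 28×0.18 + 12.3×0.05 + 28×0.07 + 51.6×0.04 + 2.1×0.09 = 9.868; total area S = 122.0 m².
ᾱ = 9.868/122.0 = 0.0809; R = Sᾱ/(1−ᾱ) = 9.868/(1−0.0809) = 10.737 m².
Lp = 86.2 + 10·log₁₀(4/10.737) = 86.2 + (-4.29) = 81.9 dB.

81.9 dB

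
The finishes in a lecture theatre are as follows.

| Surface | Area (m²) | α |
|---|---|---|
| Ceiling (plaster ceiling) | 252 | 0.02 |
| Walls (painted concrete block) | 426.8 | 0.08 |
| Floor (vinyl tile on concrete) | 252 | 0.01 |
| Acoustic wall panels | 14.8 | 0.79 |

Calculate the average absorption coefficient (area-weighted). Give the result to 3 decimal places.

S = Σ Sᵢ = 252 + 426.8 + 252 + 14.8 = 945.6 m².
Weighted sum Σ Sα = 53.396.
ᾱ = 53.396 / 945.6 = 0.056.

0.056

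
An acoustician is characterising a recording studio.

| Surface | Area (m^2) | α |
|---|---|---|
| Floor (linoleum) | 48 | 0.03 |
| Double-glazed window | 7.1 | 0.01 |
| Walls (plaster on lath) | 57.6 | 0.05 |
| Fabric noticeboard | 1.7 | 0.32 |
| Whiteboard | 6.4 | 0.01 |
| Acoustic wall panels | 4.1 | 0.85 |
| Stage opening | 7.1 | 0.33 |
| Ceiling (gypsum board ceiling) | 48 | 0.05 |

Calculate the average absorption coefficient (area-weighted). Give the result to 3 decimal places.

S = Σ Sᵢ = 48 + 7.1 + 57.6 + 1.7 + 6.4 + 4.1 + 7.1 + 48 = 180.0 m^2.
A = 48·0.03 + 7.1·0.01 + 57.6·0.05 + 1.7·0.32 + 6.4·0.01 + 4.1·0.85 + 7.1·0.33 + 48·0.05 = 13.227 sabins.
ᾱ = 13.227 / 180.0 = 0.073.

0.073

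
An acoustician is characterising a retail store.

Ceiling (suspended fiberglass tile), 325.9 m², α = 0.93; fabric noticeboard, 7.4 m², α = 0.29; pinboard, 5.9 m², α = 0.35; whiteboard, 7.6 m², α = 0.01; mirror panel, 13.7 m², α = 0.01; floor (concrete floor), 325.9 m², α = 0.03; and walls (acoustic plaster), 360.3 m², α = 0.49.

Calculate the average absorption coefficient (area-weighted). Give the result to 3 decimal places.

S = Σ Sᵢ = 325.9 + 7.4 + 5.9 + 7.6 + 13.7 + 325.9 + 360.3 = 1046.7 m².
A = 325.9·0.93 + 7.4·0.29 + 5.9·0.35 + 7.6·0.01 + 13.7·0.01 + 325.9·0.03 + 360.3·0.49 = 493.835 sabins.
ᾱ = A/S = 0.472.

0.472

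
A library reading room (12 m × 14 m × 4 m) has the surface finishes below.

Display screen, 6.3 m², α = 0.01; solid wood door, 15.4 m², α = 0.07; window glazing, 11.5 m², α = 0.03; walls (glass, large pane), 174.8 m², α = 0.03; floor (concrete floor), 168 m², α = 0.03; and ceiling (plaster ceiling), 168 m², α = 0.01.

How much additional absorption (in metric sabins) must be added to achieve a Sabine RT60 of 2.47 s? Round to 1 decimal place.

Equivalent absorption area: A₁ = 6.3*0.01 + 15.4*0.07 + 11.5*0.03 + 174.8*0.03 + 168*0.03 + 168*0.01 = 13.450 m².
V = 672 m³. Required absorption A₂ = 0.161 × 672 / 2.47 = 43.802 sabins.
ΔA = A₂ − A₁ = 43.802 − 13.450 = 30.4 sabins.

30.4 sabins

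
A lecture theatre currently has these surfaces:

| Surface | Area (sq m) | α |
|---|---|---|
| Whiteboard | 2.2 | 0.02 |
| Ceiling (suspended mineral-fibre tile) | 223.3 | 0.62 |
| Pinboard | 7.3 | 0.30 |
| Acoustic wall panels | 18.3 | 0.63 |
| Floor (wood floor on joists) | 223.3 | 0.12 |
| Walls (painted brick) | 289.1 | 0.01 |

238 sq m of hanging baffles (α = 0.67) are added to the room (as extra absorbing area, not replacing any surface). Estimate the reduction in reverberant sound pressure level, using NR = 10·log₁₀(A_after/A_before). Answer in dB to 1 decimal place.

2.7 dB

Summing Sᵢαᵢ: 0.044 + 138.446 + 2.190 + 11.529 + 26.796 + 2.891 → A_before = 181.896 sabins.
Treatment contributes 238·0.67 = 159.460 sabins.
A_after = 181.896 + 159.460 = 341.356 sabins.
NR = 10·log₁₀(341.356/181.896) = 2.7 dB.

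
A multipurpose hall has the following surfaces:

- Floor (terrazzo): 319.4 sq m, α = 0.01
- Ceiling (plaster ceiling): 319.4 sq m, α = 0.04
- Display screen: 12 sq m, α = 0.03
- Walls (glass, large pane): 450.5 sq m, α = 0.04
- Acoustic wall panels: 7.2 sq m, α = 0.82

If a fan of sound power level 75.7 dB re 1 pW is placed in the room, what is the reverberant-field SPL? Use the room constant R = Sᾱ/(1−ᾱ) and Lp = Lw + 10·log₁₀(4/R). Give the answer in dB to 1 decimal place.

65.5 dB

A = 40.254 sabins; S = 1108.5 sq m.
ᾱ = 0.0363, so room constant R = A/(1−ᾱ) = 41.770 sq m.
Lp = Lw + 10 log₁₀(4/R) = 75.7 -10.19 = 65.5 dB.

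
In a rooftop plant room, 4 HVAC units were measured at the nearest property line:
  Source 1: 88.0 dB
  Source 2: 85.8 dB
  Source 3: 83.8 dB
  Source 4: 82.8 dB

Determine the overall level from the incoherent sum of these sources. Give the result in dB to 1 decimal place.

Sum in the linear (power) domain: Σ 10^(Lᵢ/10) = 10^(88.0/10) + 10^(85.8/10) + 10^(83.8/10) + 10^(82.8/10) = 1.442e+09.
Combined level = 10 log₁₀(1.442e+09) = 91.6 dB.

91.6 dB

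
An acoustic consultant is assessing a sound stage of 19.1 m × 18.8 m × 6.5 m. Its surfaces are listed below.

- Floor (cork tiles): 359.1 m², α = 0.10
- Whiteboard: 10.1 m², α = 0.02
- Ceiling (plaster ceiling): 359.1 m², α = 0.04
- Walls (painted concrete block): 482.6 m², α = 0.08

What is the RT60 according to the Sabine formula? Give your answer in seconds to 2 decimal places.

4.22 s

Equivalent absorption area: A = 359.1×0.10 + 10.1×0.02 + 359.1×0.04 + 482.6×0.08 = 89.084 m².
V = 19.1·18.8·6.5 = 2334.02 m³.
T = 0.161 V/A = 0.161·2334.02/89.084 = 4.22 s.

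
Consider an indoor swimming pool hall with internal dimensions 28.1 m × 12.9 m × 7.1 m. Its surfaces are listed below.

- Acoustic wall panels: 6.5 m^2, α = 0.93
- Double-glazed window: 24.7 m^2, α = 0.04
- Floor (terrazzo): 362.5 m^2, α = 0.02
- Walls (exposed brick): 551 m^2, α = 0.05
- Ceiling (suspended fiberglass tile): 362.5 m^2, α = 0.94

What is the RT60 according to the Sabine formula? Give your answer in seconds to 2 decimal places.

1.08 s

Total absorption A = 6.5*0.93 + 24.7*0.04 + 362.5*0.02 + 551*0.05 + 362.5*0.94
  = 6.045 + 0.988 + 7.250 + 27.550 + 340.750 = 382.583 m^2 sabins.
Room volume: 2573.679 m³.
RT60 = 0.161 · V / A = 0.161 × 2573.679 / 382.583 = 1.08 s.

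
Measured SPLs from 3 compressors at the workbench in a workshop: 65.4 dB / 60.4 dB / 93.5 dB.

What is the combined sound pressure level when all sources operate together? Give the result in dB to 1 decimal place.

Converting to relative power and adding: 10^(65.4/10) + 10^(60.4/10) + 10^(93.5/10) = 2.243e+09.
L_total = 10·log₁₀(2.243e+09) = 93.5 dB.

93.5 dB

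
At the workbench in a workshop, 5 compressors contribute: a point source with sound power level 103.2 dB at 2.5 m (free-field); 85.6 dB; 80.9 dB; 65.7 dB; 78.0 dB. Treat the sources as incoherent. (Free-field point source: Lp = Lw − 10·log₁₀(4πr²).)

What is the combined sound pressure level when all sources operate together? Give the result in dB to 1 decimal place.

89.1 dB

Source at 2.5 m: Lp = 103.2 − 10·log₁₀(4π·2.5²) = 103.2 − 10·log₁₀(78.540) = 84.2 dB.
Sum in the linear (power) domain: Σ 10^(Lᵢ/10) = 10^(84.2/10) + 10^(85.6/10) + 10^(80.9/10) + 10^(65.7/10) + 10^(78.0/10) = 8.159e+08.
L_total = 10·log₁₀(8.159e+08) = 89.1 dB.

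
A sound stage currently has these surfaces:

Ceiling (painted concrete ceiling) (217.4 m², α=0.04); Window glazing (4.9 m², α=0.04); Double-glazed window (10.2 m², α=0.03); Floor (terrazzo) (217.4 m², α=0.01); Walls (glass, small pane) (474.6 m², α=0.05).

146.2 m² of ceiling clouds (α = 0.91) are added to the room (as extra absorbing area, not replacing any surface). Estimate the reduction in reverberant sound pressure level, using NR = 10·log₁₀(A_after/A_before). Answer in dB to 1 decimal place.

6.8 dB

Total absorption A_before = 217.4×0.04 + 4.9×0.04 + 10.2×0.03 + 217.4×0.01 + 474.6×0.05
  = 8.696 + 0.196 + 0.306 + 2.174 + 23.730 = 35.102 m² sabins.
Added absorption = 146.2 × 0.91 = 133.042 sabins.
New total A_after = 168.144 sabins.
NR = 10·log₁₀(168.144/35.102) = 6.8 dB.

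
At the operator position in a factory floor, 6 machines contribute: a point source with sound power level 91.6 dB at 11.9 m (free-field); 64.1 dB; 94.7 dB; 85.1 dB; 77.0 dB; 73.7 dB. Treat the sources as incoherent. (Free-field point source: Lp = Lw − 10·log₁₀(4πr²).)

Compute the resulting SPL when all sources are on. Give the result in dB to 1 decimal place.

95.3 dB

Source at 11.9 m: Lp = 91.6 − 10·log₁₀(4π·11.9²) = 91.6 − 10·log₁₀(1779.524) = 59.1 dB.
Sum in the linear (power) domain: Σ 10^(Lᵢ/10) = 10^(59.1/10) + 10^(64.1/10) + 10^(94.7/10) + 10^(85.1/10) + 10^(77.0/10) + 10^(73.7/10) = 3.352e+09.
Back to dB: 10·log₁₀ Σ = 95.3 dB.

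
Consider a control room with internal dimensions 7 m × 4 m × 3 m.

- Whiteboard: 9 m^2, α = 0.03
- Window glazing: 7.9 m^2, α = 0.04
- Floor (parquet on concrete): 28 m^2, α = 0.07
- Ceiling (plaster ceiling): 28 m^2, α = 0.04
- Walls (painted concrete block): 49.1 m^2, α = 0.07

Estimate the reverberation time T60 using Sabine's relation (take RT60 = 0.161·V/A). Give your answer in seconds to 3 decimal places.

1.904 seconds

Summing Sᵢαᵢ: 0.270 + 0.316 + 1.960 + 1.120 + 3.437 → A = 7.103 sabins.
Room volume: 84 m³.
RT60 = 0.161 · V / A = 0.161 × 84 / 7.103 = 1.904 s.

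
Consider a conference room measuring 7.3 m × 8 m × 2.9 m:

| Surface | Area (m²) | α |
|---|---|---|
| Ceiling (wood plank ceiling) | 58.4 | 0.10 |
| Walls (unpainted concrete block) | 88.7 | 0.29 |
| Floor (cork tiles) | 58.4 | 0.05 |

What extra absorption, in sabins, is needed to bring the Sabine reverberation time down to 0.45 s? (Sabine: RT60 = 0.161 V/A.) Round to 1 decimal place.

Equivalent absorption area: A₁ = 58.4·0.10 + 88.7·0.29 + 58.4·0.05 = 34.483 m².
For T = 0.45 s, need A₂ = 0.161·V/T = 0.161·169.36/0.45 = 60.593 sabins.
Additional absorption ΔA = 60.593 − 34.483 = 26.1 sabins.

26.1 sabins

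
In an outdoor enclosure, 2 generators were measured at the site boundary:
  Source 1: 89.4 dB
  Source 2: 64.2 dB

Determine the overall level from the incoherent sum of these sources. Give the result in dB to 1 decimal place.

89.4 dB

Sum in the linear (power) domain: Σ 10^(Lᵢ/10) = 10^(89.4/10) + 10^(64.2/10) = 8.736e+08.
L_total = 10·log₁₀(8.736e+08) = 89.4 dB.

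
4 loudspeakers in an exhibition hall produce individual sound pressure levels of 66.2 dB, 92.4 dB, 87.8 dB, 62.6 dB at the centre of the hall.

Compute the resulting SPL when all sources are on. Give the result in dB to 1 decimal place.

93.7 dB

Converting to relative power and adding: 10^(66.2/10) + 10^(92.4/10) + 10^(87.8/10) + 10^(62.6/10) = 2.346e+09.
Back to dB: 10·log₁₀ Σ = 93.7 dB.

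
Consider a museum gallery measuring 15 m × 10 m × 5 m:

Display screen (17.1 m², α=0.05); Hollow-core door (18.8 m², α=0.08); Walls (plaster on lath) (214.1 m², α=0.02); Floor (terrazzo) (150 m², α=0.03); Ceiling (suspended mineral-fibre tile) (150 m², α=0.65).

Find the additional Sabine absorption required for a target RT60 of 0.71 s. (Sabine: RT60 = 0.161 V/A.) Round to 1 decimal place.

Equivalent absorption area: A₁ = 17.1·0.05 + 18.8·0.08 + 214.1·0.02 + 150·0.03 + 150·0.65 = 108.641 m².
Target A₂ = 0.161·750/0.71 = 170.070 sabins (V = 750 m³).
Shortfall: 170.070 − 108.641 = 61.4 sabins.

61.4 sabins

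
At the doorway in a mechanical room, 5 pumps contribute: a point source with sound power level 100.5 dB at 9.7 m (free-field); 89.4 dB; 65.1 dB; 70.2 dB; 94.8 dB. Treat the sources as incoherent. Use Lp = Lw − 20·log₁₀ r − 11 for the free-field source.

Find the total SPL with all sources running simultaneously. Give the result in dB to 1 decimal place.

Source at 9.7 m: Lp = 100.5 − 20·log₁₀(9.7) − 11 = 69.8 dB.
Sum in the linear (power) domain: Σ 10^(Lᵢ/10) = 10^(69.8/10) + 10^(89.4/10) + 10^(65.1/10) + 10^(70.2/10) + 10^(94.8/10) = 3.914e+09.
L_total = 10·log₁₀(3.914e+09) = 95.9 dB.

95.9 dB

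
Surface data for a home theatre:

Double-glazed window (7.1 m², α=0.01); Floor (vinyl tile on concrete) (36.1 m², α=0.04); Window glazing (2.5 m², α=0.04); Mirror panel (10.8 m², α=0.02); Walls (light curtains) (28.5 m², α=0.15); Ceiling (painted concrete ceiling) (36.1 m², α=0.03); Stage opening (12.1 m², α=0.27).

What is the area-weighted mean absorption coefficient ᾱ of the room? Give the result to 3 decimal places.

S = Σ Sᵢ = 7.1 + 36.1 + 2.5 + 10.8 + 28.5 + 36.1 + 12.1 = 133.2 m².
A = 7.1*0.01 + 36.1*0.04 + 2.5*0.04 + 10.8*0.02 + 28.5*0.15 + 36.1*0.03 + 12.1*0.27 = 10.456 sabins.
ᾱ = 10.456 / 133.2 = 0.078.

0.078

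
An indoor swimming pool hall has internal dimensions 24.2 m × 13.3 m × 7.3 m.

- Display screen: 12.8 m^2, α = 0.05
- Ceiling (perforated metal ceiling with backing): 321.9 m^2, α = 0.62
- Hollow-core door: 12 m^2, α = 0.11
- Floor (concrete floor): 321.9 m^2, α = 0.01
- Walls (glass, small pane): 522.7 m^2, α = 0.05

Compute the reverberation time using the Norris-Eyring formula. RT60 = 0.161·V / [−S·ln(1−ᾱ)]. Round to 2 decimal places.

Total surface area S = 12.8 + 321.9 + 12 + 321.9 + 522.7 = 1191.3 m^2.
Absorption A = 12.8×0.05 + 321.9×0.62 + 12×0.11 + 321.9×0.01 + 522.7×0.05 = 230.892 sabins.
ᾱ = 230.892 / 1191.3 = 0.1938.
Eyring denominator: −S ln(1−ᾱ) = 256.634.
V = 24.2 × 13.3 × 7.3 = 2349.578 m³.
T = 0.161·V/[−S·ln(1−ᾱ)] = 0.161·2349.578/256.634 = 1.47 s.

1.47 s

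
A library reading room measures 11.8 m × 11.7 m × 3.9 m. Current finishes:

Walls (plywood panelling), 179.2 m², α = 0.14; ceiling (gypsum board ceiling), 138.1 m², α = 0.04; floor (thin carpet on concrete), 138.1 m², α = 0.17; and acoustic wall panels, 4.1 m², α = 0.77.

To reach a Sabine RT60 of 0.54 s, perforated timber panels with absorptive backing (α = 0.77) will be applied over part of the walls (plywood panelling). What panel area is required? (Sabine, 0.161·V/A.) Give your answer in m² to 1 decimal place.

A₁ = Σ Sᵢαᵢ = 179.2×0.14 + 138.1×0.04 + 138.1×0.17 + 4.1×0.77 = 57.246 sabins.
Required A₂ = 0.161·538.434/0.54 = 160.533 sabins.
Absorption to add: 160.533 − 57.246 = 103.287 sabins.
Net gain per m²: Δα = 0.77 − 0.14 = 0.63.
Panel area = 103.287 / 0.63 = 163.9 m².

163.9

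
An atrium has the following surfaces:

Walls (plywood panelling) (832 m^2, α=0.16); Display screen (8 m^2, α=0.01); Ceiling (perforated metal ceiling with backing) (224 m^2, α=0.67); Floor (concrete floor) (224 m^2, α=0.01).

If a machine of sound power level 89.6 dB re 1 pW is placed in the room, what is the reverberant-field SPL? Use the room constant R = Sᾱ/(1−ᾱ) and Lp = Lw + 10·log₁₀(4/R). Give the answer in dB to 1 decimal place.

70.0 dB

Σ(Sᵢαᵢ) = 832×0.16 + 8×0.01 + 224×0.67 + 224×0.01 = 285.520; total area S = 1288.0 m^2.
ᾱ = 0.2217, so room constant R = A/(1−ᾱ) = 366.851 m^2.
Lp = Lw + 10 log₁₀(4/R) = 89.6 -19.62 = 70.0 dB.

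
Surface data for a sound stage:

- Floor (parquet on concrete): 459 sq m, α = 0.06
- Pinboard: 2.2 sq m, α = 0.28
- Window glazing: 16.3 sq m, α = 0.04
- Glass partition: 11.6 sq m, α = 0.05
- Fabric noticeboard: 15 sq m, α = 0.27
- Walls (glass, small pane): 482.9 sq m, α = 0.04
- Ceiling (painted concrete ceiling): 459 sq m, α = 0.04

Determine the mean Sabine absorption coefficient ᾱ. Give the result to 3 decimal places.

0.049

S = Σ Sᵢ = 459 + 2.2 + 16.3 + 11.6 + 15 + 482.9 + 459 = 1446.0 sq m.
A = 459×0.06 + 2.2×0.28 + 16.3×0.04 + 11.6×0.05 + 15×0.27 + 482.9×0.04 + 459×0.04 = 71.114 sabins.
ᾱ = A/S = 0.049.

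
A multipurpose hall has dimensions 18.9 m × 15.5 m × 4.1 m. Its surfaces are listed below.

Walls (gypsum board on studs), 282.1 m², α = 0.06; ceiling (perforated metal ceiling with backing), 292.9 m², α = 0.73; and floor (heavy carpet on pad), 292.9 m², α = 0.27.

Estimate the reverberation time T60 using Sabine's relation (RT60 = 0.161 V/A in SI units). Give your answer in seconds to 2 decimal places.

Total absorption A = 282.1×0.06 + 292.9×0.73 + 292.9×0.27
  = 16.926 + 213.817 + 79.083 = 309.826 m² sabins.
Volume V = 18.9 × 15.5 × 4.1 = 1201.095 m³.
T = 0.161 V/A = 0.161·1201.095/309.826 = 0.62 s.

0.62 s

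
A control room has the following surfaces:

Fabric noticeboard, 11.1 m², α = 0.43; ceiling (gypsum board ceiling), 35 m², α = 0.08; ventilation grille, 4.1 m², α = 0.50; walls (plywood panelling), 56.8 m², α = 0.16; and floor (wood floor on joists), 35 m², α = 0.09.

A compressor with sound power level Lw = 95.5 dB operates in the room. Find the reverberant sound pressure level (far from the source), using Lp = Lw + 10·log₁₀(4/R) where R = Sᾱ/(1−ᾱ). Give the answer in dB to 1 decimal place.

87.4 dB

A = 21.861 sabins; S = 142.0 m².
ᾱ = 21.861/142.0 = 0.1540; R = Sᾱ/(1−ᾱ) = 21.861/(1−0.1540) = 25.840 m².
Lp = Lw + 10 log₁₀(4/R) = 95.5 -8.10 = 87.4 dB.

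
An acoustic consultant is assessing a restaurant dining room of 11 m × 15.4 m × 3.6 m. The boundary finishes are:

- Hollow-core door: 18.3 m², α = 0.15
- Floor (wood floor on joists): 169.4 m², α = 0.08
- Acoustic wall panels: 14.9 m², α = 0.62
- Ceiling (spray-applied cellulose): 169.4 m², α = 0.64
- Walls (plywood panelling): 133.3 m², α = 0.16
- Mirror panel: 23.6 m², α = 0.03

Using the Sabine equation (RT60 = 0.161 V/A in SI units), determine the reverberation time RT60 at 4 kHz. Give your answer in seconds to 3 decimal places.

Summing Sᵢαᵢ: 2.745 + 13.552 + 9.238 + 108.416 + 21.328 + 0.708 → A = 155.987 sabins.
V = 11·15.4·3.6 = 609.84 m³.
T = 0.161 V/A = 0.161·609.84/155.987 = 0.629 s.

0.629 seconds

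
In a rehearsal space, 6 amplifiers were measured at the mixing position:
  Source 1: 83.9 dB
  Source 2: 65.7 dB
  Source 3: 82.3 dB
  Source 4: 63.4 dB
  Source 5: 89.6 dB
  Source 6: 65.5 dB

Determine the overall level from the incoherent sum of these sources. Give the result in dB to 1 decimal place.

Converting to relative power and adding: 10^(83.9/10) + 10^(65.7/10) + 10^(82.3/10) + 10^(63.4/10) + 10^(89.6/10) + 10^(65.5/10) = 1.337e+09.
Back to dB: 10·log₁₀ Σ = 91.3 dB.

91.3 dB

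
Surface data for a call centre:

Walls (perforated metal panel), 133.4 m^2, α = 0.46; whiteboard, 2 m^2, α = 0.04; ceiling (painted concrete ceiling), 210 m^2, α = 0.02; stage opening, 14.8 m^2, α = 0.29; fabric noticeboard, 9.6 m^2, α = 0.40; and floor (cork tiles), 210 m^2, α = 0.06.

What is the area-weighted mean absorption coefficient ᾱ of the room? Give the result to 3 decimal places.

0.149

Total surface area S = 579.8 m^2.
A = 133.4*0.46 + 2*0.04 + 210*0.02 + 14.8*0.29 + 9.6*0.40 + 210*0.06 = 86.376 sabins.
ᾱ = 86.376 / 579.8 = 0.149.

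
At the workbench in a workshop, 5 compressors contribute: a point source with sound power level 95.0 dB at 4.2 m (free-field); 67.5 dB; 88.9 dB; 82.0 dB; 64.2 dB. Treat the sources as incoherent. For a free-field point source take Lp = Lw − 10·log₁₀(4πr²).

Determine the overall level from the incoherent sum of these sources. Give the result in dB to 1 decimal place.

89.8 dB

Source at 4.2 m: Lp = 95.0 − 10·log₁₀(4π·4.2²) = 95.0 − 10·log₁₀(221.671) = 71.5 dB.
Converting to relative power and adding: 10^(71.5/10) + 10^(67.5/10) + 10^(88.9/10) + 10^(82.0/10) + 10^(64.2/10) = 9.571e+08.
Back to dB: 10·log₁₀ Σ = 89.8 dB.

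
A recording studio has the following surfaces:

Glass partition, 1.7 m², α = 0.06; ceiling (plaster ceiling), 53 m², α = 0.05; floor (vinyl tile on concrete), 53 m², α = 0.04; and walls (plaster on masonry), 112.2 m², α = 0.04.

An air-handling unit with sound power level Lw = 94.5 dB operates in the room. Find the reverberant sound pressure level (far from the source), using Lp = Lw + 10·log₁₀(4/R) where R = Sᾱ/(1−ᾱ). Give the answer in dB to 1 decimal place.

Σ(Sᵢαᵢ) = 1.7·0.06 + 53·0.05 + 53·0.04 + 112.2·0.04 = 9.360; total area S = 219.9 m².
ᾱ = 0.0426, so room constant R = A/(1−ᾱ) = 9.776 m².
Lp = Lw + 10 log₁₀(4/R) = 94.5 -3.88 = 90.6 dB.

90.6 dB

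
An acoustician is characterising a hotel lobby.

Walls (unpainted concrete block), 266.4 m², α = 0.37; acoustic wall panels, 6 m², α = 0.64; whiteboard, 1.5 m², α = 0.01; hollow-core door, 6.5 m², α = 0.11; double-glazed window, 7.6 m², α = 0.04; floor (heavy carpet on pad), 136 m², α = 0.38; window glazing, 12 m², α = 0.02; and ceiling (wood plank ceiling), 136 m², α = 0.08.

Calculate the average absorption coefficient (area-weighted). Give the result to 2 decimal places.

S = Σ Sᵢ = 266.4 + 6 + 1.5 + 6.5 + 7.6 + 136 + 12 + 136 = 572.0 m².
A = 266.4·0.37 + 6·0.64 + 1.5·0.01 + 6.5·0.11 + 7.6·0.04 + 136·0.38 + 12·0.02 + 136·0.08 = 166.242 sabins.
ᾱ = A/S = 0.29.

0.29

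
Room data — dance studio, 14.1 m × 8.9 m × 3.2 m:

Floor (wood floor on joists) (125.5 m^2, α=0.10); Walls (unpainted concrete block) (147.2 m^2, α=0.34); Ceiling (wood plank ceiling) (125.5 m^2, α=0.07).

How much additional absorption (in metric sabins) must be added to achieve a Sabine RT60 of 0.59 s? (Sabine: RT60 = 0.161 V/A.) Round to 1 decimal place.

Equivalent absorption area: A₁ = 125.5*0.10 + 147.2*0.34 + 125.5*0.07 = 71.383 m^2.
For T = 0.59 s, need A₂ = 0.161·V/T = 0.161·401.568/0.59 = 109.580 sabins.
Additional absorption ΔA = 109.580 − 71.383 = 38.2 sabins.

38.2 sabins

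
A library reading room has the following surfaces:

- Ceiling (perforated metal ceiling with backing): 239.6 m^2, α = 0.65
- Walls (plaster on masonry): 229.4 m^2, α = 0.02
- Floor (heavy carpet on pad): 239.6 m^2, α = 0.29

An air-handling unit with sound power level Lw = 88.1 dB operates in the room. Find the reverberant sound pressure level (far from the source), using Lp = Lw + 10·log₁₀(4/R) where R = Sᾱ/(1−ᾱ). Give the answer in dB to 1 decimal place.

68.8 dB

A = 229.812 sabins; S = 708.6 m^2.
ᾱ = 229.812/708.6 = 0.3243; R = Sᾱ/(1−ᾱ) = 229.812/(1−0.3243) = 340.110 m^2.
Lp = 88.1 + 10·log₁₀(4/340.110) = 88.1 + (-19.30) = 68.8 dB.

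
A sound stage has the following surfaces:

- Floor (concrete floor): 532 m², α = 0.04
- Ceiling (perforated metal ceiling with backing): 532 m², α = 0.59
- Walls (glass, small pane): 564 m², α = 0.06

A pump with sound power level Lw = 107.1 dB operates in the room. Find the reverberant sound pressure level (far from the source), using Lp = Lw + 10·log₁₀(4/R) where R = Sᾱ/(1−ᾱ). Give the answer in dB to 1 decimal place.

86.3 dB

Σ(Sᵢαᵢ) = 532×0.04 + 532×0.59 + 564×0.06 = 369.000; total area S = 1628.0 m².
ᾱ = 369.000/1628.0 = 0.2267; R = Sᾱ/(1−ᾱ) = 369.000/(1−0.2267) = 477.176 m².
Lp = Lw + 10 log₁₀(4/R) = 107.1 -20.77 = 86.3 dB.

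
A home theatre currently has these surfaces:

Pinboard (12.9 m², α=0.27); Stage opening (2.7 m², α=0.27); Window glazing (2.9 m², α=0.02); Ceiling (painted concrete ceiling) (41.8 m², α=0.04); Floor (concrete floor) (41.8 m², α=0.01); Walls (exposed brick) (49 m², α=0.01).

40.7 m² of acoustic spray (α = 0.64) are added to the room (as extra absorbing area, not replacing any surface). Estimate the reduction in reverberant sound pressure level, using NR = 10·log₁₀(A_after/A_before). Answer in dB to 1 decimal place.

A_before = Σ Sᵢαᵢ = 12.9*0.27 + 2.7*0.27 + 2.9*0.02 + 41.8*0.04 + 41.8*0.01 + 49*0.01 = 6.850 sabins.
Treatment contributes 40.7·0.64 = 26.048 sabins.
A_after = 6.850 + 26.048 = 32.898 sabins.
Reduction = 10 log₁₀(A_after/A_before) = 10 log₁₀(4.8026) = 6.8 dB.

6.8 dB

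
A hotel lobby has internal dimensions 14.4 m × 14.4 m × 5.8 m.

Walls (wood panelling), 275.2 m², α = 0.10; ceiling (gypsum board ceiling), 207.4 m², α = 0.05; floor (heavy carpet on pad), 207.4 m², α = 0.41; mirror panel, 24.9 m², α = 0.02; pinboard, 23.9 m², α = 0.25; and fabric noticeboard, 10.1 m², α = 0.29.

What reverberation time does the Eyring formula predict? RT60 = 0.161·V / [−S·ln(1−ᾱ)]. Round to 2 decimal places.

Total surface area S = 275.2 + 207.4 + 207.4 + 24.9 + 23.9 + 10.1 = 748.9 m².
Absorption A = 275.2×0.10 + 207.4×0.05 + 207.4×0.41 + 24.9×0.02 + 23.9×0.25 + 10.1×0.29 = 132.326 sabins.
ᾱ = 132.326 / 748.9 = 0.1767.
−S·ln(1−ᾱ) = −748.9 × ln(1 − 0.1767) = 145.612.
V = 14.4 × 14.4 × 5.8 = 1202.688 m³.
T = 0.161·V/[−S·ln(1−ᾱ)] = 0.161·1202.688/145.612 = 1.33 s.

1.33 s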